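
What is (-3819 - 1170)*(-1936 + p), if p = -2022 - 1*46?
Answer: 19975956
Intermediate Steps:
p = -2068 (p = -2022 - 46 = -2068)
(-3819 - 1170)*(-1936 + p) = (-3819 - 1170)*(-1936 - 2068) = -4989*(-4004) = 19975956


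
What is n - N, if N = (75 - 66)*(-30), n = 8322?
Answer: 8592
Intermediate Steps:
N = -270 (N = 9*(-30) = -270)
n - N = 8322 - 1*(-270) = 8322 + 270 = 8592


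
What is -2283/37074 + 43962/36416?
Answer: 128892455/112507232 ≈ 1.1456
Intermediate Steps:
-2283/37074 + 43962/36416 = -2283*1/37074 + 43962*(1/36416) = -761/12358 + 21981/18208 = 128892455/112507232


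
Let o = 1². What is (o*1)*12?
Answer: 12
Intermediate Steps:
o = 1
(o*1)*12 = (1*1)*12 = 1*12 = 12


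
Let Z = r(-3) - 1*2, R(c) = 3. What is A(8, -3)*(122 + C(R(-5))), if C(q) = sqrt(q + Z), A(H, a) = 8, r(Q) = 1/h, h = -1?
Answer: 976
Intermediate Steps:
r(Q) = -1 (r(Q) = 1/(-1) = 1*(-1) = -1)
Z = -3 (Z = -1 - 1*2 = -1 - 2 = -3)
C(q) = sqrt(-3 + q) (C(q) = sqrt(q - 3) = sqrt(-3 + q))
A(8, -3)*(122 + C(R(-5))) = 8*(122 + sqrt(-3 + 3)) = 8*(122 + sqrt(0)) = 8*(122 + 0) = 8*122 = 976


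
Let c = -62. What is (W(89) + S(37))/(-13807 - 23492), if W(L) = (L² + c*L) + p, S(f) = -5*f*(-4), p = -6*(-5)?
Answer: -3173/37299 ≈ -0.085069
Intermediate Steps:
p = 30
S(f) = 20*f
W(L) = 30 + L² - 62*L (W(L) = (L² - 62*L) + 30 = 30 + L² - 62*L)
(W(89) + S(37))/(-13807 - 23492) = ((30 + 89² - 62*89) + 20*37)/(-13807 - 23492) = ((30 + 7921 - 5518) + 740)/(-37299) = (2433 + 740)*(-1/37299) = 3173*(-1/37299) = -3173/37299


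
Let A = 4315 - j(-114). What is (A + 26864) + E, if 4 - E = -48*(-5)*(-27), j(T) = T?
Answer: 37777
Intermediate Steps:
A = 4429 (A = 4315 - 1*(-114) = 4315 + 114 = 4429)
E = 6484 (E = 4 - (-48*(-5))*(-27) = 4 - (-12*(-20))*(-27) = 4 - 240*(-27) = 4 - 1*(-6480) = 4 + 6480 = 6484)
(A + 26864) + E = (4429 + 26864) + 6484 = 31293 + 6484 = 37777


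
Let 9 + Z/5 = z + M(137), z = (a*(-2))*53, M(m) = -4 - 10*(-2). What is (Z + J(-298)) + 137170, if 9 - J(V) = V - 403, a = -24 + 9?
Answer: 145865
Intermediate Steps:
a = -15
M(m) = 16 (M(m) = -4 + 20 = 16)
J(V) = 412 - V (J(V) = 9 - (V - 403) = 9 - (-403 + V) = 9 + (403 - V) = 412 - V)
z = 1590 (z = -15*(-2)*53 = 30*53 = 1590)
Z = 7985 (Z = -45 + 5*(1590 + 16) = -45 + 5*1606 = -45 + 8030 = 7985)
(Z + J(-298)) + 137170 = (7985 + (412 - 1*(-298))) + 137170 = (7985 + (412 + 298)) + 137170 = (7985 + 710) + 137170 = 8695 + 137170 = 145865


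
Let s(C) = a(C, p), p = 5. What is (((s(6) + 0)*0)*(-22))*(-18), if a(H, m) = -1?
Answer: 0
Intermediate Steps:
s(C) = -1
(((s(6) + 0)*0)*(-22))*(-18) = (((-1 + 0)*0)*(-22))*(-18) = (-1*0*(-22))*(-18) = (0*(-22))*(-18) = 0*(-18) = 0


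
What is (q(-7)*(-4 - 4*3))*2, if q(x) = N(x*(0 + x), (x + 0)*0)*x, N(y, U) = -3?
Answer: -672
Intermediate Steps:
q(x) = -3*x
(q(-7)*(-4 - 4*3))*2 = ((-3*(-7))*(-4 - 4*3))*2 = (21*(-4 - 12))*2 = (21*(-16))*2 = -336*2 = -672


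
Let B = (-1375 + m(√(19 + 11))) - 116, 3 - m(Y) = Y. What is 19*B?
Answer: -28272 - 19*√30 ≈ -28376.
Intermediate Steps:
m(Y) = 3 - Y
B = -1488 - √30 (B = (-1375 + (3 - √(19 + 11))) - 116 = (-1375 + (3 - √30)) - 116 = (-1372 - √30) - 116 = -1488 - √30 ≈ -1493.5)
19*B = 19*(-1488 - √30) = -28272 - 19*√30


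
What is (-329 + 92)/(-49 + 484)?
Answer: -79/145 ≈ -0.54483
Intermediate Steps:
(-329 + 92)/(-49 + 484) = -237/435 = -237*1/435 = -79/145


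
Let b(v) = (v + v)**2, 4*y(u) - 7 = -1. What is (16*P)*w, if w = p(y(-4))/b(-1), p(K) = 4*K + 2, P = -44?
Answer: -1408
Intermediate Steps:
y(u) = 3/2 (y(u) = 7/4 + (1/4)*(-1) = 7/4 - 1/4 = 3/2)
b(v) = 4*v**2 (b(v) = (2*v)**2 = 4*v**2)
p(K) = 2 + 4*K
w = 2 (w = (2 + 4*(3/2))/((4*(-1)**2)) = (2 + 6)/((4*1)) = 8/4 = 8*(1/4) = 2)
(16*P)*w = (16*(-44))*2 = -704*2 = -1408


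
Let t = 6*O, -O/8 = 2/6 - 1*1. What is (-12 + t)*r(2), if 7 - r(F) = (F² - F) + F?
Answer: 60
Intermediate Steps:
O = 16/3 (O = -8*(2/6 - 1*1) = -8*(2*(⅙) - 1) = -8*(⅓ - 1) = -8*(-⅔) = 16/3 ≈ 5.3333)
r(F) = 7 - F² (r(F) = 7 - ((F² - F) + F) = 7 - F²)
t = 32 (t = 6*(16/3) = 32)
(-12 + t)*r(2) = (-12 + 32)*(7 - 1*2²) = 20*(7 - 1*4) = 20*(7 - 4) = 20*3 = 60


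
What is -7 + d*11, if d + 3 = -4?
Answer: -84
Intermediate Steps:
d = -7 (d = -3 - 4 = -7)
-7 + d*11 = -7 - 7*11 = -7 - 77 = -84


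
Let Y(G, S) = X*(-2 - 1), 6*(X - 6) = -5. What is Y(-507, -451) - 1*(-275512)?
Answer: 550993/2 ≈ 2.7550e+5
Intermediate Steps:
X = 31/6 (X = 6 + (⅙)*(-5) = 6 - ⅚ = 31/6 ≈ 5.1667)
Y(G, S) = -31/2 (Y(G, S) = 31*(-2 - 1)/6 = (31/6)*(-3) = -31/2)
Y(-507, -451) - 1*(-275512) = -31/2 - 1*(-275512) = -31/2 + 275512 = 550993/2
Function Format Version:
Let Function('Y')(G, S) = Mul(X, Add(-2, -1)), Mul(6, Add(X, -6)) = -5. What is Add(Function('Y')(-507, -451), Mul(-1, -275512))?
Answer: Rational(550993, 2) ≈ 2.7550e+5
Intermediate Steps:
X = Rational(31, 6) (X = Add(6, Mul(Rational(1, 6), -5)) = Add(6, Rational(-5, 6)) = Rational(31, 6) ≈ 5.1667)
Function('Y')(G, S) = Rational(-31, 2) (Function('Y')(G, S) = Mul(Rational(31, 6), Add(-2, -1)) = Mul(Rational(31, 6), -3) = Rational(-31, 2))
Add(Function('Y')(-507, -451), Mul(-1, -275512)) = Add(Rational(-31, 2), Mul(-1, -275512)) = Add(Rational(-31, 2), 275512) = Rational(550993, 2)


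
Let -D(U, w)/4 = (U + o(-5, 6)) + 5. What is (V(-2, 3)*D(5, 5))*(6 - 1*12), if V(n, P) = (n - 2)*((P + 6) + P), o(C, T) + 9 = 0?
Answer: -1152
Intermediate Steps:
o(C, T) = -9 (o(C, T) = -9 + 0 = -9)
D(U, w) = 16 - 4*U (D(U, w) = -4*((U - 9) + 5) = -4*((-9 + U) + 5) = -4*(-4 + U) = 16 - 4*U)
V(n, P) = (-2 + n)*(6 + 2*P) (V(n, P) = (-2 + n)*((6 + P) + P) = (-2 + n)*(6 + 2*P))
(V(-2, 3)*D(5, 5))*(6 - 1*12) = ((-12 - 4*3 + 6*(-2) + 2*3*(-2))*(16 - 4*5))*(6 - 1*12) = ((-12 - 12 - 12 - 12)*(16 - 20))*(6 - 12) = -48*(-4)*(-6) = 192*(-6) = -1152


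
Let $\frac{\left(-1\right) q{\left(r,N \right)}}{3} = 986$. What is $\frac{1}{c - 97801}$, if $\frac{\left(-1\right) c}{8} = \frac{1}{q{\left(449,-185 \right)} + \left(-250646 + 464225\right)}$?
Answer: $- \frac{210621}{20598944429} \approx -1.0225 \cdot 10^{-5}$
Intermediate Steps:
$q{\left(r,N \right)} = -2958$ ($q{\left(r,N \right)} = \left(-3\right) 986 = -2958$)
$c = - \frac{8}{210621}$ ($c = - \frac{8}{-2958 + \left(-250646 + 464225\right)} = - \frac{8}{-2958 + 213579} = - \frac{8}{210621} \approx -3.7983 \cdot 10^{-5}$)
$\frac{1}{c - 97801} = \frac{1}{- \frac{8}{210621} - 97801} = \frac{1}{- \frac{20598944429}{210621}} = - \frac{210621}{20598944429}$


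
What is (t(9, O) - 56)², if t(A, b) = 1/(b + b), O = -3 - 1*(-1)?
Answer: 50625/16 ≈ 3164.1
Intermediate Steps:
O = -2 (O = -3 + 1 = -2)
t(A, b) = 1/(2*b)
(t(9, O) - 56)² = ((½)/(-2) - 56)² = ((½)*(-½) - 56)² = (-¼ - 56)² = (-225/4)² = 50625/16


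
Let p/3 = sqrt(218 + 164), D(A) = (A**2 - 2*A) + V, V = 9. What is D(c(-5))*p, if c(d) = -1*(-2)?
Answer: 27*sqrt(382) ≈ 527.71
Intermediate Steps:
c(d) = 2
D(A) = 9 + A**2 - 2*A (D(A) = (A**2 - 2*A) + 9 = 9 + A**2 - 2*A)
p = 3*sqrt(382) (p = 3*sqrt(218 + 164) = 3*sqrt(382) ≈ 58.634)
D(c(-5))*p = (9 + 2**2 - 2*2)*(3*sqrt(382)) = (9 + 4 - 4)*(3*sqrt(382)) = 9*(3*sqrt(382)) = 27*sqrt(382)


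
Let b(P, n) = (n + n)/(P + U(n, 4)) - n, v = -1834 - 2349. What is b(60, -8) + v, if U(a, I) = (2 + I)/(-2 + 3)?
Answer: -137783/33 ≈ -4175.2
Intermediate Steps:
v = -4183
U(a, I) = 2 + I (U(a, I) = (2 + I)/1 = (2 + I)*1 = 2 + I)
b(P, n) = -n + 2*n/(6 + P) (b(P, n) = (n + n)/(P + (2 + 4)) - n = (2*n)/(P + 6) - n = (2*n)/(6 + P) - n = 2*n/(6 + P) - n = -n + 2*n/(6 + P))
b(60, -8) + v = -1*(-8)*(4 + 60)/(6 + 60) - 4183 = -1*(-8)*64/66 - 4183 = -1*(-8)*1/66*64 - 4183 = 256/33 - 4183 = -137783/33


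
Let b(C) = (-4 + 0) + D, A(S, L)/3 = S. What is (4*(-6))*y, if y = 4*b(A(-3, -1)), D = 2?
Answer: 192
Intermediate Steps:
A(S, L) = 3*S
b(C) = -2 (b(C) = (-4 + 0) + 2 = -4 + 2 = -2)
y = -8 (y = 4*(-2) = -8)
(4*(-6))*y = (4*(-6))*(-8) = -24*(-8) = 192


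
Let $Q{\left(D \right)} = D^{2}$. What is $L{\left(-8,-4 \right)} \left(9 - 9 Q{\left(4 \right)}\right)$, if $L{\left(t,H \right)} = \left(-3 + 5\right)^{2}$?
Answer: $-540$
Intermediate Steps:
$L{\left(t,H \right)} = 4$ ($L{\left(t,H \right)} = 2^{2} = 4$)
$L{\left(-8,-4 \right)} \left(9 - 9 Q{\left(4 \right)}\right) = 4 \left(9 - 9 \cdot 4^{2}\right) = 4 \left(9 - 144\right) = 4 \left(-135\right) = -540$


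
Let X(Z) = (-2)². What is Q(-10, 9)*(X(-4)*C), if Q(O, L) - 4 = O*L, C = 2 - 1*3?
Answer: 344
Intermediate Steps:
C = -1 (C = 2 - 3 = -1)
X(Z) = 4
Q(O, L) = 4 + L*O (Q(O, L) = 4 + O*L = 4 + L*O)
Q(-10, 9)*(X(-4)*C) = (4 + 9*(-10))*(4*(-1)) = (4 - 90)*(-4) = -86*(-4) = 344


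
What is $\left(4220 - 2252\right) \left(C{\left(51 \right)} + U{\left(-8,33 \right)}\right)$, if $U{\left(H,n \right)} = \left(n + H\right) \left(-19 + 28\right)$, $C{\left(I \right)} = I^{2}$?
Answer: $5561568$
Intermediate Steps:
$U{\left(H,n \right)} = 9 H + 9 n$ ($U{\left(H,n \right)} = \left(H + n\right) 9 = 9 H + 9 n$)
$\left(4220 - 2252\right) \left(C{\left(51 \right)} + U{\left(-8,33 \right)}\right) = \left(4220 - 2252\right) \left(51^{2} + \left(9 \left(-8\right) + 9 \cdot 33\right)\right) = 1968 \left(2601 + \left(-72 + 297\right)\right) = 1968 \left(2601 + 225\right) = 1968 \cdot 2826 = 5561568$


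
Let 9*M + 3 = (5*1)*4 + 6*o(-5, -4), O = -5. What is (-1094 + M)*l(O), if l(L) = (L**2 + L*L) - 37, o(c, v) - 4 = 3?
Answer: -127231/9 ≈ -14137.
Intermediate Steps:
o(c, v) = 7 (o(c, v) = 4 + 3 = 7)
l(L) = -37 + 2*L**2 (l(L) = (L**2 + L**2) - 37 = 2*L**2 - 37 = -37 + 2*L**2)
M = 59/9 (M = -1/3 + ((5*1)*4 + 6*7)/9 = -1/3 + (5*4 + 42)/9 = -1/3 + (20 + 42)/9 = -1/3 + (1/9)*62 = -1/3 + 62/9 = 59/9 ≈ 6.5556)
(-1094 + M)*l(O) = (-1094 + 59/9)*(-37 + 2*(-5)**2) = -9787*(-37 + 2*25)/9 = -9787*(-37 + 50)/9 = -9787/9*13 = -127231/9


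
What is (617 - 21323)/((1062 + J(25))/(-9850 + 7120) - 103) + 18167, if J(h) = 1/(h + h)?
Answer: 15247646551/830153 ≈ 18367.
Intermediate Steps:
J(h) = 1/(2*h)
(617 - 21323)/((1062 + J(25))/(-9850 + 7120) - 103) + 18167 = (617 - 21323)/((1062 + (1/2)/25)/(-9850 + 7120) - 103) + 18167 = -20706/((1062 + (1/2)*(1/25))/(-2730) - 103) + 18167 = -20706/((1062 + 1/50)*(-1/2730) - 103) + 18167 = -20706/((53101/50)*(-1/2730) - 103) + 18167 = -20706/(-53101/136500 - 103) + 18167 = -20706/(-14112601/136500) + 18167 = -20706*(-136500/14112601) + 18167 = 166257000/830153 + 18167 = 15247646551/830153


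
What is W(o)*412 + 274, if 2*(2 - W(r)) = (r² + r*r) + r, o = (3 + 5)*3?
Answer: -241158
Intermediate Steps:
o = 24 (o = 8*3 = 24)
W(r) = 2 - r² - r/2 (W(r) = 2 - ((r² + r*r) + r)/2 = 2 - ((r² + r²) + r)/2 = 2 - (2*r² + r)/2 = 2 - (r + 2*r²)/2 = 2 + (-r² - r/2) = 2 - r² - r/2)
W(o)*412 + 274 = (2 - 1*24² - ½*24)*412 + 274 = (2 - 1*576 - 12)*412 + 274 = (2 - 576 - 12)*412 + 274 = -586*412 + 274 = -241432 + 274 = -241158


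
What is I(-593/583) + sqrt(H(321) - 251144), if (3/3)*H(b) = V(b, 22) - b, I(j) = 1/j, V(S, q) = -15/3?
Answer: -583/593 + I*sqrt(251470) ≈ -0.98314 + 501.47*I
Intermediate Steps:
V(S, q) = -5 (V(S, q) = -15*1/3 = -5)
H(b) = -5 - b
I(-593/583) + sqrt(H(321) - 251144) = 1/(-593/583) + sqrt((-5 - 1*321) - 251144) = 1/(-593*1/583) + sqrt((-5 - 321) - 251144) = 1/(-593/583) + sqrt(-326 - 251144) = -583/593 + sqrt(-251470) = -583/593 + I*sqrt(251470)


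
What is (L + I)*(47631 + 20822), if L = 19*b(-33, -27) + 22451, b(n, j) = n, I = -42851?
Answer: -1439361231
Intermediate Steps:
L = 21824 (L = 19*(-33) + 22451 = -627 + 22451 = 21824)
(L + I)*(47631 + 20822) = (21824 - 42851)*(47631 + 20822) = -21027*68453 = -1439361231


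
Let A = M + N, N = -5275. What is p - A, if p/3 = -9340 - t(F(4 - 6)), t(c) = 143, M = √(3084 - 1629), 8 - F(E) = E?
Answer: -23174 - √1455 ≈ -23212.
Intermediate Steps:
F(E) = 8 - E
M = √1455 ≈ 38.144
A = -5275 + √1455 (A = √1455 - 5275 = -5275 + √1455 ≈ -5236.9)
p = -28449 (p = 3*(-9340 - 1*143) = 3*(-9340 - 143) = 3*(-9483) = -28449)
p - A = -28449 - (-5275 + √1455) = -28449 + (5275 - √1455) = -23174 - √1455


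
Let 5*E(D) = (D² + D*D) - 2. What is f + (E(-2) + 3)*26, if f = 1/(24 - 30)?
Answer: 3271/30 ≈ 109.03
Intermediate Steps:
E(D) = -⅖ + 2*D²/5 (E(D) = ((D² + D*D) - 2)/5 = ((D² + D²) - 2)/5 = (2*D² - 2)/5 = (-2 + 2*D²)/5 = -⅖ + 2*D²/5)
f = -⅙ (f = 1/(-6) = -⅙ ≈ -0.16667)
f + (E(-2) + 3)*26 = -⅙ + ((-⅖ + (⅖)*(-2)²) + 3)*26 = -⅙ + ((-⅖ + (⅖)*4) + 3)*26 = -⅙ + ((-⅖ + 8/5) + 3)*26 = -⅙ + (6/5 + 3)*26 = -⅙ + (21/5)*26 = -⅙ + 546/5 = 3271/30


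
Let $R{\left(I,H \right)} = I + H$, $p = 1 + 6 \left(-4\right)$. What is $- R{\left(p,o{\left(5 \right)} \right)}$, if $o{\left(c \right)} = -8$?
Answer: $31$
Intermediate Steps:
$p = -23$ ($p = 1 - 24 = -23$)
$R{\left(I,H \right)} = H + I$
$- R{\left(p,o{\left(5 \right)} \right)} = - (-8 - 23) = \left(-1\right) \left(-31\right) = 31$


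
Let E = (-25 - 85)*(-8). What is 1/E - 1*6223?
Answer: -5476239/880 ≈ -6223.0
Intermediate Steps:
E = 880 (E = -110*(-8) = 880)
1/E - 1*6223 = 1/880 - 1*6223 = 1/880 - 6223 = -5476239/880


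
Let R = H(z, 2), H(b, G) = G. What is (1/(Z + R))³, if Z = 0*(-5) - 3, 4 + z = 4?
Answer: -1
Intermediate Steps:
z = 0 (z = -4 + 4 = 0)
Z = -3 (Z = 0 - 3 = -3)
R = 2
(1/(Z + R))³ = (1/(-3 + 2))³ = (1/(-1))³ = (-1)³ = -1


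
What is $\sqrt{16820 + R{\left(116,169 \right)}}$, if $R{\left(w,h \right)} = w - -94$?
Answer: $\sqrt{17030} \approx 130.5$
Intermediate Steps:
$R{\left(w,h \right)} = 94 + w$ ($R{\left(w,h \right)} = w + 94 = 94 + w$)
$\sqrt{16820 + R{\left(116,169 \right)}} = \sqrt{16820 + \left(94 + 116\right)} = \sqrt{16820 + 210} = \sqrt{17030}$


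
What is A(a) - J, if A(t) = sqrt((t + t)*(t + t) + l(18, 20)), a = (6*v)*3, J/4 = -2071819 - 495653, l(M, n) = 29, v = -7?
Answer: 10269888 + sqrt(63533) ≈ 1.0270e+7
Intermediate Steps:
J = -10269888 (J = 4*(-2071819 - 495653) = 4*(-2567472) = -10269888)
a = -126 (a = (6*(-7))*3 = -42*3 = -126)
A(t) = sqrt(29 + 4*t**2) (A(t) = sqrt((t + t)*(t + t) + 29) = sqrt((2*t)*(2*t) + 29) = sqrt(4*t**2 + 29) = sqrt(29 + 4*t**2))
A(a) - J = sqrt(29 + 4*(-126)**2) - 1*(-10269888) = sqrt(29 + 4*15876) + 10269888 = sqrt(29 + 63504) + 10269888 = sqrt(63533) + 10269888 = 10269888 + sqrt(63533)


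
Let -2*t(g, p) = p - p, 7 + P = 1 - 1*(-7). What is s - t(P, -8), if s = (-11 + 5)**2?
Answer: 36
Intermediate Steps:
s = 36 (s = (-6)**2 = 36)
P = 1 (P = -7 + (1 - 1*(-7)) = -7 + (1 + 7) = -7 + 8 = 1)
t(g, p) = 0 (t(g, p) = -(p - p)/2 = -1/2*0 = 0)
s - t(P, -8) = 36 - 1*0 = 36 + 0 = 36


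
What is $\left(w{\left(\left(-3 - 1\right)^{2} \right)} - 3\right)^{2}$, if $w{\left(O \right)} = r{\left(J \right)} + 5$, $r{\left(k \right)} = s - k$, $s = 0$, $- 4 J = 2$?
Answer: $\frac{25}{4} \approx 6.25$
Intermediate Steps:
$J = - \frac{1}{2}$ ($J = \left(- \frac{1}{4}\right) 2 = - \frac{1}{2} \approx -0.5$)
$r{\left(k \right)} = - k$ ($r{\left(k \right)} = 0 - k = - k$)
$w{\left(O \right)} = \frac{11}{2}$ ($w{\left(O \right)} = \left(-1\right) \left(- \frac{1}{2}\right) + 5 = \frac{1}{2} + 5 = \frac{11}{2}$)
$\left(w{\left(\left(-3 - 1\right)^{2} \right)} - 3\right)^{2} = \left(\frac{11}{2} - 3\right)^{2} = \left(\frac{5}{2}\right)^{2} = \frac{25}{4}$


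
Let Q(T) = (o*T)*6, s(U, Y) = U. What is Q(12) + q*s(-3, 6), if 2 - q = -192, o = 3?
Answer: -366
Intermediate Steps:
q = 194 (q = 2 - 1*(-192) = 2 + 192 = 194)
Q(T) = 18*T (Q(T) = (3*T)*6 = 18*T)
Q(12) + q*s(-3, 6) = 18*12 + 194*(-3) = 216 - 582 = -366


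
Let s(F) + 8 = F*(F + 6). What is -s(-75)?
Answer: -5167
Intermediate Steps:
s(F) = -8 + F*(6 + F) (s(F) = -8 + F*(F + 6) = -8 + F*(6 + F))
-s(-75) = -(-8 + (-75)² + 6*(-75)) = -(-8 + 5625 - 450) = -1*5167 = -5167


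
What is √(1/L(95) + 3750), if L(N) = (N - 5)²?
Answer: √30375001/90 ≈ 61.237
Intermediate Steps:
L(N) = (-5 + N)²
√(1/L(95) + 3750) = √(1/((-5 + 95)²) + 3750) = √(1/(90²) + 3750) = √(1/8100 + 3750) = √(30375001/8100) = √30375001/90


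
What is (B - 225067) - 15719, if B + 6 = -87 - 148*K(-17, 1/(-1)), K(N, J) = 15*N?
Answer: -203139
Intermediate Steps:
B = 37647 (B = -6 + (-87 - 2220*(-17)) = -6 + (-87 - 148*(-255)) = -6 + (-87 + 37740) = -6 + 37653 = 37647)
(B - 225067) - 15719 = (37647 - 225067) - 15719 = -187420 - 15719 = -203139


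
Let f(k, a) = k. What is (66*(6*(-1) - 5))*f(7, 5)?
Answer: -5082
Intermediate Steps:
(66*(6*(-1) - 5))*f(7, 5) = (66*(6*(-1) - 5))*7 = (66*(-6 - 5))*7 = (66*(-11))*7 = -726*7 = -5082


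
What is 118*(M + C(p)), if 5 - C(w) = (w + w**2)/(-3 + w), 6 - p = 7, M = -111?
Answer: -12508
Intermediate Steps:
p = -1 (p = 6 - 1*7 = 6 - 7 = -1)
C(w) = 5 - (w + w**2)/(-3 + w)
118*(M + C(p)) = 118*(-111 + (-15 - 1*(-1)**2 + 4*(-1))/(-3 - 1)) = 118*(-111 + (-15 - 1*1 - 4)/(-4)) = 118*(-111 - (-15 - 1 - 4)/4) = 118*(-111 - 1/4*(-20)) = 118*(-111 + 5) = 118*(-106) = -12508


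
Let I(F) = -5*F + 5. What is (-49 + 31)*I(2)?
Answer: 90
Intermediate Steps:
I(F) = 5 - 5*F
(-49 + 31)*I(2) = (-49 + 31)*(5 - 5*2) = -18*(5 - 10) = -18*(-5) = 90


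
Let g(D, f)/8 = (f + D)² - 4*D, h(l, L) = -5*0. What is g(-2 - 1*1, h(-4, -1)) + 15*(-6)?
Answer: 78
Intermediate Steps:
h(l, L) = 0
g(D, f) = -32*D + 8*(D + f)² (g(D, f) = 8*((f + D)² - 4*D) = 8*((D + f)² - 4*D) = -32*D + 8*(D + f)²)
g(-2 - 1*1, h(-4, -1)) + 15*(-6) = (-32*(-2 - 1*1) + 8*((-2 - 1*1) + 0)²) + 15*(-6) = (-32*(-2 - 1) + 8*((-2 - 1) + 0)²) - 90 = (-32*(-3) + 8*(-3 + 0)²) - 90 = (96 + 8*(-3)²) - 90 = (96 + 8*9) - 90 = (96 + 72) - 90 = 168 - 90 = 78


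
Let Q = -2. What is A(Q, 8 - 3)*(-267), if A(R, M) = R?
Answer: 534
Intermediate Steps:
A(Q, 8 - 3)*(-267) = -2*(-267) = 534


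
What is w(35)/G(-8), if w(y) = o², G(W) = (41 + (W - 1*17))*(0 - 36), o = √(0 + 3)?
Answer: -1/192 ≈ -0.0052083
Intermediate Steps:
o = √3 ≈ 1.7320
G(W) = -864 - 36*W (G(W) = (41 + (W - 17))*(-36) = (41 + (-17 + W))*(-36) = (24 + W)*(-36) = -864 - 36*W)
w(y) = 3 (w(y) = (√3)² = 3)
w(35)/G(-8) = 3/(-864 - 36*(-8)) = 3/(-864 + 288) = 3/(-576) = 3*(-1/576) = -1/192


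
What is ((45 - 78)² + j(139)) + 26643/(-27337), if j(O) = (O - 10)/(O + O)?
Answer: 8272177773/7599686 ≈ 1088.5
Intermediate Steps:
j(O) = (-10 + O)/(2*O) (j(O) = (-10 + O)/((2*O)) = (-10 + O)*(1/(2*O)) = (-10 + O)/(2*O))
((45 - 78)² + j(139)) + 26643/(-27337) = ((45 - 78)² + (½)*(-10 + 139)/139) + 26643/(-27337) = ((-33)² + (½)*(1/139)*129) + 26643*(-1/27337) = (1089 + 129/278) - 26643/27337 = 302871/278 - 26643/27337 = 8272177773/7599686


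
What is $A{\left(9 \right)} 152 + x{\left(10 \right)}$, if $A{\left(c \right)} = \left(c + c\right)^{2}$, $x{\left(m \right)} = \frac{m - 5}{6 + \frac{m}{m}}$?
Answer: $\frac{344741}{7} \approx 49249.0$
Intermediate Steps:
$x{\left(m \right)} = - \frac{5}{7} + \frac{m}{7}$ ($x{\left(m \right)} = \frac{-5 + m}{6 + 1} = \frac{-5 + m}{7} = \left(-5 + m\right) \frac{1}{7} = - \frac{5}{7} + \frac{m}{7}$)
$A{\left(c \right)} = 4 c^{2}$ ($A{\left(c \right)} = \left(2 c\right)^{2} = 4 c^{2}$)
$A{\left(9 \right)} 152 + x{\left(10 \right)} = 4 \cdot 9^{2} \cdot 152 + \left(- \frac{5}{7} + \frac{1}{7} \cdot 10\right) = 4 \cdot 81 \cdot 152 + \left(- \frac{5}{7} + \frac{10}{7}\right) = 324 \cdot 152 + \frac{5}{7} = 49248 + \frac{5}{7} = \frac{344741}{7}$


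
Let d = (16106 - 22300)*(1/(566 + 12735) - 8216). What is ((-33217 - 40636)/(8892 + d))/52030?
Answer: -51700987/1853924414488740 ≈ -2.7887e-8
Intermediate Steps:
d = 676886606910/13301 (d = -6194*(1/13301 - 8216) = -6194*(-109281015/13301) = 676886606910/13301 ≈ 5.0890e+7)
((-33217 - 40636)/(8892 + d))/52030 = ((-33217 - 40636)/(8892 + 676886606910/13301))/52030 = -73853/677004879402/13301*(1/52030) = -73853*13301/677004879402*(1/52030) = -51700987/35631835758*1/52030 = -51700987/1853924414488740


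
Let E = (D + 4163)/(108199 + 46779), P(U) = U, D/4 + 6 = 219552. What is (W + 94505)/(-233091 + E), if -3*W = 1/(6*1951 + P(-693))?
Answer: -483895665854732/1193470924174389 ≈ -0.40545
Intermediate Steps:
D = 878184 (D = -24 + 4*219552 = -24 + 878208 = 878184)
W = -1/33039 (W = -1/(3*(6*1951 - 693)) = -1/(3*(11706 - 693)) = -1/3/11013 = -1/3*1/11013 = -1/33039 ≈ -3.0267e-5)
E = 882347/154978 (E = (878184 + 4163)/(108199 + 46779) = 882347/154978 ≈ 5.6934)
(W + 94505)/(-233091 + E) = (-1/33039 + 94505)/(-233091 + 882347/154978) = 3122350694/(33039*(-36123094651/154978)) = (3122350694/33039)*(-154978/36123094651) = -483895665854732/1193470924174389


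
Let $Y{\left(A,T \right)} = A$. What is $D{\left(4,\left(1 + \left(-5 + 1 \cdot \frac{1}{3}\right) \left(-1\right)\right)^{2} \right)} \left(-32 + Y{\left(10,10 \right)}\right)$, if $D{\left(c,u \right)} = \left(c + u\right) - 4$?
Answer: $- \frac{6358}{9} \approx -706.44$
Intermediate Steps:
$D{\left(c,u \right)} = -4 + c + u$
$D{\left(4,\left(1 + \left(-5 + 1 \cdot \frac{1}{3}\right) \left(-1\right)\right)^{2} \right)} \left(-32 + Y{\left(10,10 \right)}\right) = \left(-4 + 4 + \left(1 + \left(-5 + 1 \cdot \frac{1}{3}\right) \left(-1\right)\right)^{2}\right) \left(-32 + 10\right) = \left(-4 + 4 + \left(1 + \left(-5 + 1 \cdot \frac{1}{3}\right) \left(-1\right)\right)^{2}\right) \left(-22\right) = \left(-4 + 4 + \left(1 + \left(-5 + \frac{1}{3}\right) \left(-1\right)\right)^{2}\right) \left(-22\right) = \left(-4 + 4 + \left(1 - - \frac{14}{3}\right)^{2}\right) \left(-22\right) = \left(-4 + 4 + \left(1 + \frac{14}{3}\right)^{2}\right) \left(-22\right) = \left(-4 + 4 + \left(\frac{17}{3}\right)^{2}\right) \left(-22\right) = \left(-4 + 4 + \frac{289}{9}\right) \left(-22\right) = \frac{289}{9} \left(-22\right) = - \frac{6358}{9}$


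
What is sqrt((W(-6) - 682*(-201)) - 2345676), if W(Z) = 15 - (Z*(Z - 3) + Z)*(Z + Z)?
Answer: I*sqrt(2208003) ≈ 1485.9*I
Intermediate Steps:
W(Z) = 15 - 2*Z*(Z + Z*(-3 + Z)) (W(Z) = 15 - (Z*(-3 + Z) + Z)*2*Z = 15 - (Z + Z*(-3 + Z))*2*Z = 15 - 2*Z*(Z + Z*(-3 + Z)))
sqrt((W(-6) - 682*(-201)) - 2345676) = sqrt(((15 - 2*(-6)**3 + 4*(-6)**2) - 682*(-201)) - 2345676) = sqrt(((15 - 2*(-216) + 4*36) + 137082) - 2345676) = sqrt(((15 + 432 + 144) + 137082) - 2345676) = sqrt((591 + 137082) - 2345676) = sqrt(137673 - 2345676) = sqrt(-2208003) = I*sqrt(2208003)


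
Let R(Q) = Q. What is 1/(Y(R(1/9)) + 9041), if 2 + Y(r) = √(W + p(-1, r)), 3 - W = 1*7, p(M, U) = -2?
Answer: 3013/27234509 - I*√6/81703527 ≈ 0.00011063 - 2.998e-8*I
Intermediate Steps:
W = -4 (W = 3 - 7 = -4)
Y(r) = -2 + I*√6 (Y(r) = -2 + √(-4 - 2) = -2 + √(-6) = -2 + I*√6)
1/(Y(R(1/9)) + 9041) = 1/((-2 + I*√6) + 9041) = 1/(9039 + I*√6)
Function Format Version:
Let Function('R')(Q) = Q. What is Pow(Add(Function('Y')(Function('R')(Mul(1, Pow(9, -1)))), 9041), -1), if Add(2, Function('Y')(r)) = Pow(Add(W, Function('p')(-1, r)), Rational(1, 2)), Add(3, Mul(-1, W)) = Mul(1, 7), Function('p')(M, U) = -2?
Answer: Add(Rational(3013, 27234509), Mul(Rational(-1, 81703527), I, Pow(6, Rational(1, 2)))) ≈ Add(0.00011063, Mul(-2.9980e-8, I))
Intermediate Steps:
W = -4 (W = Add(3, Mul(-1, Mul(1, 7))) = Add(3, Mul(-1, 7)) = Add(3, -7) = -4)
Function('Y')(r) = Add(-2, Mul(I, Pow(6, Rational(1, 2)))) (Function('Y')(r) = Add(-2, Pow(Add(-4, -2), Rational(1, 2))) = Add(-2, Pow(-6, Rational(1, 2))) = Add(-2, Mul(I, Pow(6, Rational(1, 2)))))
Pow(Add(Function('Y')(Function('R')(Mul(1, Pow(9, -1)))), 9041), -1) = Pow(Add(Add(-2, Mul(I, Pow(6, Rational(1, 2)))), 9041), -1) = Pow(Add(9039, Mul(I, Pow(6, Rational(1, 2)))), -1)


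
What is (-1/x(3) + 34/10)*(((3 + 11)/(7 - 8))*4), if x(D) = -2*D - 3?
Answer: -8848/45 ≈ -196.62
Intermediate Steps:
x(D) = -3 - 2*D
(-1/x(3) + 34/10)*(((3 + 11)/(7 - 8))*4) = (-1/(-3 - 2*3) + 34/10)*(((3 + 11)/(7 - 8))*4) = (-1/(-3 - 6) + 34*(⅒))*((14/(-1))*4) = (-1/(-9) + 17/5)*((14*(-1))*4) = (-1*(-⅑) + 17/5)*(-14*4) = (⅑ + 17/5)*(-56) = (158/45)*(-56) = -8848/45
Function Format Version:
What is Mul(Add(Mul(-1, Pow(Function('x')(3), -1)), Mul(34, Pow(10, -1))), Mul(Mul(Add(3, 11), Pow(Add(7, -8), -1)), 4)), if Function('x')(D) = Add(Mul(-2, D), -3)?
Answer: Rational(-8848, 45) ≈ -196.62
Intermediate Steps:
Function('x')(D) = Add(-3, Mul(-2, D))
Mul(Add(Mul(-1, Pow(Function('x')(3), -1)), Mul(34, Pow(10, -1))), Mul(Mul(Add(3, 11), Pow(Add(7, -8), -1)), 4)) = Mul(Add(Mul(-1, Pow(Add(-3, Mul(-2, 3)), -1)), Mul(34, Pow(10, -1))), Mul(Mul(Add(3, 11), Pow(Add(7, -8), -1)), 4)) = Mul(Add(Mul(-1, Pow(Add(-3, -6), -1)), Mul(34, Rational(1, 10))), Mul(Mul(14, Pow(-1, -1)), 4)) = Mul(Add(Mul(-1, Pow(-9, -1)), Rational(17, 5)), Mul(Mul(14, -1), 4)) = Mul(Add(Mul(-1, Rational(-1, 9)), Rational(17, 5)), Mul(-14, 4)) = Mul(Add(Rational(1, 9), Rational(17, 5)), -56) = Mul(Rational(158, 45), -56) = Rational(-8848, 45)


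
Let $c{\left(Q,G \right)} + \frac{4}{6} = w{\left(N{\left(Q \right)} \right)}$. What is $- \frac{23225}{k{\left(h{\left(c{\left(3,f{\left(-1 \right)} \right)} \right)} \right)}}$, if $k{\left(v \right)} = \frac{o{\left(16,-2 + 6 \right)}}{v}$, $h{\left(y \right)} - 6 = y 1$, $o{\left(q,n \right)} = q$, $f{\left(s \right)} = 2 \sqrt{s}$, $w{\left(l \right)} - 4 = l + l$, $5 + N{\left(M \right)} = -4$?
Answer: $\frac{301925}{24} \approx 12580.0$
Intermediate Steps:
$N{\left(M \right)} = -9$ ($N{\left(M \right)} = -5 - 4 = -9$)
$w{\left(l \right)} = 4 + 2 l$ ($w{\left(l \right)} = 4 + \left(l + l\right) = 4 + 2 l$)
$c{\left(Q,G \right)} = - \frac{44}{3}$ ($c{\left(Q,G \right)} = - \frac{2}{3} + \left(4 + 2 \left(-9\right)\right) = - \frac{2}{3} + \left(4 - 18\right) = - \frac{2}{3} - 14 = - \frac{44}{3}$)
$h{\left(y \right)} = 6 + y$ ($h{\left(y \right)} = 6 + y 1 = 6 + y$)
$k{\left(v \right)} = \frac{16}{v}$
$- \frac{23225}{k{\left(h{\left(c{\left(3,f{\left(-1 \right)} \right)} \right)} \right)}} = - \frac{23225}{16 \frac{1}{6 - \frac{44}{3}}} = - \frac{23225}{16 \frac{1}{- \frac{26}{3}}} = - \frac{23225}{16 \left(- \frac{3}{26}\right)} = - \frac{23225}{- \frac{24}{13}} = \left(-23225\right) \left(- \frac{13}{24}\right) = \frac{301925}{24}$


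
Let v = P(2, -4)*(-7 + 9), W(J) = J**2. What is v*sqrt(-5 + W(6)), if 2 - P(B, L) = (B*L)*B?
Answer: 36*sqrt(31) ≈ 200.44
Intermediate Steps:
P(B, L) = 2 - L*B**2 (P(B, L) = 2 - B*L*B = 2 - L*B**2)
v = 36 (v = (2 - 1*(-4)*2**2)*(-7 + 9) = (2 - 1*(-4)*4)*2 = (2 + 16)*2 = 18*2 = 36)
v*sqrt(-5 + W(6)) = 36*sqrt(-5 + 6**2) = 36*sqrt(-5 + 36) = 36*sqrt(31)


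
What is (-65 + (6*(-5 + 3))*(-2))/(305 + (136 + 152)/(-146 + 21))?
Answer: -5125/37837 ≈ -0.13545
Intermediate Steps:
(-65 + (6*(-5 + 3))*(-2))/(305 + (136 + 152)/(-146 + 21)) = (-65 + (6*(-2))*(-2))/(305 + 288/(-125)) = (-65 - 12*(-2))/(305 + 288*(-1/125)) = (-65 + 24)/(305 - 288/125) = -41/37837/125 = -41*125/37837 = -5125/37837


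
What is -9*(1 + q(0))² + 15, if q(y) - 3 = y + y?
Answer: -129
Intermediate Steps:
q(y) = 3 + 2*y (q(y) = 3 + (y + y) = 3 + 2*y)
-9*(1 + q(0))² + 15 = -9*(1 + (3 + 2*0))² + 15 = -9*(1 + (3 + 0))² + 15 = -9*(1 + 3)² + 15 = -9*4² + 15 = -9*16 + 15 = -144 + 15 = -129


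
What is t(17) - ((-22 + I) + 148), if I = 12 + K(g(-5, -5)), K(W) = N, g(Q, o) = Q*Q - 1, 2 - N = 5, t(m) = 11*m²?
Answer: 3044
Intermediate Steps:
N = -3 (N = 2 - 1*5 = 2 - 5 = -3)
g(Q, o) = -1 + Q² (g(Q, o) = Q² - 1 = -1 + Q²)
K(W) = -3
I = 9 (I = 12 - 3 = 9)
t(17) - ((-22 + I) + 148) = 11*17² - ((-22 + 9) + 148) = 11*289 - (-13 + 148) = 3179 - 1*135 = 3179 - 135 = 3044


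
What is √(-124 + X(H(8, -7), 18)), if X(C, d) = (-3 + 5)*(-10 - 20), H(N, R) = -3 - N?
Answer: 2*I*√46 ≈ 13.565*I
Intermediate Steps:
X(C, d) = -60 (X(C, d) = 2*(-30) = -60)
√(-124 + X(H(8, -7), 18)) = √(-124 - 60) = √(-184) = 2*I*√46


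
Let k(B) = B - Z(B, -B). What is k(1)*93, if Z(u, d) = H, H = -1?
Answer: 186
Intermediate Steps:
Z(u, d) = -1
k(B) = 1 + B (k(B) = B - 1*(-1) = B + 1 = 1 + B)
k(1)*93 = (1 + 1)*93 = 2*93 = 186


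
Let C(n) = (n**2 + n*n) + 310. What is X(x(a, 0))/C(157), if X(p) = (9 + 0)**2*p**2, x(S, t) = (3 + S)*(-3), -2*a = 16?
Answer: 2025/5512 ≈ 0.36738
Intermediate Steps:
a = -8 (a = -1/2*16 = -8)
C(n) = 310 + 2*n**2 (C(n) = (n**2 + n**2) + 310 = 2*n**2 + 310 = 310 + 2*n**2)
x(S, t) = -9 - 3*S
X(p) = 81*p**2 (X(p) = 9**2*p**2 = 81*p**2)
X(x(a, 0))/C(157) = (81*(-9 - 3*(-8))**2)/(310 + 2*157**2) = (81*(-9 + 24)**2)/(310 + 2*24649) = (81*15**2)/(310 + 49298) = (81*225)/49608 = 18225*(1/49608) = 2025/5512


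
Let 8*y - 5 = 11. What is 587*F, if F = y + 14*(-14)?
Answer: -113878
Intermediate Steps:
y = 2 (y = 5/8 + (⅛)*11 = 5/8 + 11/8 = 2)
F = -194 (F = 2 + 14*(-14) = 2 - 196 = -194)
587*F = 587*(-194) = -113878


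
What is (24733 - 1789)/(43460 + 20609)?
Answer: 22944/64069 ≈ 0.35811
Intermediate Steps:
(24733 - 1789)/(43460 + 20609) = 22944/64069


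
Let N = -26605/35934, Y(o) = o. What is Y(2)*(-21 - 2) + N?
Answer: -1679569/35934 ≈ -46.740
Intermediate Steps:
N = -26605/35934 (N = -26605*1/35934 = -26605/35934 ≈ -0.74039)
Y(2)*(-21 - 2) + N = 2*(-21 - 2) - 26605/35934 = 2*(-23) - 26605/35934 = -46 - 26605/35934 = -1679569/35934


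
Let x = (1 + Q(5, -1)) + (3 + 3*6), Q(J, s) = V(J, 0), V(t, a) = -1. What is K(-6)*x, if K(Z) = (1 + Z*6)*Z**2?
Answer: -26460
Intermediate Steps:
Q(J, s) = -1
K(Z) = Z**2*(1 + 6*Z) (K(Z) = (1 + 6*Z)*Z**2 = Z**2*(1 + 6*Z))
x = 21 (x = (1 - 1) + (3 + 3*6) = 0 + (3 + 18) = 0 + 21 = 21)
K(-6)*x = ((-6)**2*(1 + 6*(-6)))*21 = (36*(1 - 36))*21 = (36*(-35))*21 = -1260*21 = -26460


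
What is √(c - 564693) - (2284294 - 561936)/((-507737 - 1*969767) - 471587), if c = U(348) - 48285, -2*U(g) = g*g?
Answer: 1722358/1949091 + I*√673530 ≈ 0.88367 + 820.69*I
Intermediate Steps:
U(g) = -g²/2 (U(g) = -g*g/2 = -g²/2)
c = -108837 (c = -½*348² - 48285 = -½*121104 - 48285 = -60552 - 48285 = -108837)
√(c - 564693) - (2284294 - 561936)/((-507737 - 1*969767) - 471587) = √(-108837 - 564693) - (2284294 - 561936)/((-507737 - 1*969767) - 471587) = √(-673530) - 1722358/((-507737 - 969767) - 471587) = I*√673530 - 1722358/(-1477504 - 471587) = I*√673530 - 1722358/(-1949091) = I*√673530 - 1722358*(-1)/1949091 = I*√673530 - 1*(-1722358/1949091) = I*√673530 + 1722358/1949091 = 1722358/1949091 + I*√673530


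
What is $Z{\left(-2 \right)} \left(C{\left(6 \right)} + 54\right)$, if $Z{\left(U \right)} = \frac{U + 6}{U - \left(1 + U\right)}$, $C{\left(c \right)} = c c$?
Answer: $-360$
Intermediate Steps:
$C{\left(c \right)} = c^{2}$
$Z{\left(U \right)} = -6 - U$ ($Z{\left(U \right)} = \frac{6 + U}{-1} = \left(6 + U\right) \left(-1\right) = -6 - U$)
$Z{\left(-2 \right)} \left(C{\left(6 \right)} + 54\right) = \left(-6 - -2\right) \left(6^{2} + 54\right) = \left(-6 + 2\right) \left(36 + 54\right) = \left(-4\right) 90 = -360$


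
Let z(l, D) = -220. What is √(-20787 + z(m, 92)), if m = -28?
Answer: I*√21007 ≈ 144.94*I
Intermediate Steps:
√(-20787 + z(m, 92)) = √(-20787 - 220) = √(-21007) = I*√21007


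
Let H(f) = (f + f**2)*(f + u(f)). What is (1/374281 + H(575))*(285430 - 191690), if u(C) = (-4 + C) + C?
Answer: 19998339127315581740/374281 ≈ 5.3431e+13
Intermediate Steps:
u(C) = -4 + 2*C
H(f) = (-4 + 3*f)*(f + f**2) (H(f) = (f + f**2)*(f + (-4 + 2*f)) = (f + f**2)*(-4 + 3*f) = (-4 + 3*f)*(f + f**2))
(1/374281 + H(575))*(285430 - 191690) = (1/374281 + 575*(-4 - 1*575 + 3*575**2))*(285430 - 191690) = (1/374281 + 575*(-4 - 575 + 3*330625))*93740 = (1/374281 + 575*(-4 - 575 + 991875))*93740 = (1/374281 + 575*991296)*93740 = (1/374281 + 569995200)*93740 = (213338373451201/374281)*93740 = 19998339127315581740/374281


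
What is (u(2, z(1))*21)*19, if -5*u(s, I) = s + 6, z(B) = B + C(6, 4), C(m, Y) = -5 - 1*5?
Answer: -3192/5 ≈ -638.40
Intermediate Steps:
C(m, Y) = -10 (C(m, Y) = -5 - 5 = -10)
z(B) = -10 + B (z(B) = B - 10 = -10 + B)
u(s, I) = -6/5 - s/5 (u(s, I) = -(s + 6)/5 = -(6 + s)/5 = -6/5 - s/5)
(u(2, z(1))*21)*19 = ((-6/5 - 1/5*2)*21)*19 = ((-6/5 - 2/5)*21)*19 = -8/5*21*19 = -168/5*19 = -3192/5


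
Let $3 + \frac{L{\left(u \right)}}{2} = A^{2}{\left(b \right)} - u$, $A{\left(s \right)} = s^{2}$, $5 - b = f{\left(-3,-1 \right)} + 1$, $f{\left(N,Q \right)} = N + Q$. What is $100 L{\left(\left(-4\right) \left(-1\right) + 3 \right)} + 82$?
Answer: $817282$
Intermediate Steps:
$b = 8$ ($b = 5 - \left(\left(-3 - 1\right) + 1\right) = 5 - \left(-4 + 1\right) = 5 - -3 = 5 + 3 = 8$)
$L{\left(u \right)} = 8186 - 2 u$ ($L{\left(u \right)} = -6 + 2 \left(\left(8^{2}\right)^{2} - u\right) = -6 + 2 \left(64^{2} - u\right) = -6 + 2 \left(4096 - u\right) = -6 - \left(-8192 + 2 u\right) = 8186 - 2 u$)
$100 L{\left(\left(-4\right) \left(-1\right) + 3 \right)} + 82 = 100 \left(8186 - 2 \left(\left(-4\right) \left(-1\right) + 3\right)\right) + 82 = 100 \left(8186 - 2 \left(4 + 3\right)\right) + 82 = 100 \left(8186 - 14\right) + 82 = 100 \cdot 8172 + 82 = 817200 + 82 = 817282$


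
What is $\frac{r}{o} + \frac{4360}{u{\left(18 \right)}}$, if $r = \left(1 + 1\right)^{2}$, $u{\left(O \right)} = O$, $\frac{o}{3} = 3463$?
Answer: $\frac{7549352}{31167} \approx 242.22$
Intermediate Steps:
$o = 10389$ ($o = 3 \cdot 3463 = 10389$)
$r = 4$ ($r = 2^{2} = 4$)
$\frac{r}{o} + \frac{4360}{u{\left(18 \right)}} = \frac{4}{10389} + \frac{4360}{18} = 4 \cdot \frac{1}{10389} + 4360 \cdot \frac{1}{18} = \frac{4}{10389} + \frac{2180}{9} = \frac{7549352}{31167}$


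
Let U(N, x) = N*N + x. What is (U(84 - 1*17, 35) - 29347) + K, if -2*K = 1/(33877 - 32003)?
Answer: -93036605/3748 ≈ -24823.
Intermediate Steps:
U(N, x) = x + N² (U(N, x) = N² + x = x + N²)
K = -1/3748 (K = -1/(2*(33877 - 32003)) = -½/1874 = -½*1/1874 = -1/3748 ≈ -0.00026681)
(U(84 - 1*17, 35) - 29347) + K = ((35 + (84 - 1*17)²) - 29347) - 1/3748 = ((35 + (84 - 17)²) - 29347) - 1/3748 = ((35 + 67²) - 29347) - 1/3748 = ((35 + 4489) - 29347) - 1/3748 = (4524 - 29347) - 1/3748 = -24823 - 1/3748 = -93036605/3748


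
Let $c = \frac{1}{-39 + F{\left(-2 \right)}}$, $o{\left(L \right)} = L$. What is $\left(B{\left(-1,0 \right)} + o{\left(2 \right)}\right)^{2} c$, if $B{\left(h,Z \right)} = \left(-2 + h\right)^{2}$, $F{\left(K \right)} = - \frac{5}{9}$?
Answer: $- \frac{1089}{356} \approx -3.059$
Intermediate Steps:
$F{\left(K \right)} = - \frac{5}{9}$ ($F{\left(K \right)} = \left(-5\right) \frac{1}{9} = - \frac{5}{9}$)
$c = - \frac{9}{356}$ ($c = \frac{1}{-39 - \frac{5}{9}} = \frac{1}{- \frac{356}{9}} = - \frac{9}{356} \approx -0.025281$)
$\left(B{\left(-1,0 \right)} + o{\left(2 \right)}\right)^{2} c = \left(\left(-2 - 1\right)^{2} + 2\right)^{2} \left(- \frac{9}{356}\right) = \left(\left(-3\right)^{2} + 2\right)^{2} \left(- \frac{9}{356}\right) = \left(9 + 2\right)^{2} \left(- \frac{9}{356}\right) = 11^{2} \left(- \frac{9}{356}\right) = 121 \left(- \frac{9}{356}\right) = - \frac{1089}{356}$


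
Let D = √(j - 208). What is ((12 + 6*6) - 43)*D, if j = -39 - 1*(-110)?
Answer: 5*I*√137 ≈ 58.523*I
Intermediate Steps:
j = 71 (j = -39 + 110 = 71)
D = I*√137 (D = √(71 - 208) = √(-137) = I*√137 ≈ 11.705*I)
((12 + 6*6) - 43)*D = ((12 + 6*6) - 43)*(I*√137) = ((12 + 36) - 43)*(I*√137) = (48 - 43)*(I*√137) = 5*(I*√137) = 5*I*√137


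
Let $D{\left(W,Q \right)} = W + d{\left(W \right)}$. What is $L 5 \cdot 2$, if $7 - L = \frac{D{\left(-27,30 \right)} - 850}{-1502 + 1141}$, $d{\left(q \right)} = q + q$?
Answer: $\frac{840}{19} \approx 44.211$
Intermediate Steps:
$d{\left(q \right)} = 2 q$
$D{\left(W,Q \right)} = 3 W$ ($D{\left(W,Q \right)} = W + 2 W = 3 W$)
$L = \frac{84}{19}$ ($L = 7 - \frac{3 \left(-27\right) - 850}{-1502 + 1141} = 7 - \frac{-81 - 850}{-361} = 7 - \left(-931\right) \left(- \frac{1}{361}\right) = 7 - \frac{49}{19} = \frac{84}{19} \approx 4.4211$)
$L 5 \cdot 2 = \frac{84 \cdot 5 \cdot 2}{19} = \frac{84}{19} \cdot 10 = \frac{840}{19}$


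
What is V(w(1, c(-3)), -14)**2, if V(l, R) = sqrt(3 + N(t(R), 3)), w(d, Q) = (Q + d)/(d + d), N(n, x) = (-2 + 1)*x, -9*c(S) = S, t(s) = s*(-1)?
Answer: 0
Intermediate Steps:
t(s) = -s
c(S) = -S/9
N(n, x) = -x
w(d, Q) = (Q + d)/(2*d) (w(d, Q) = (Q + d)/((2*d)) = (Q + d)*(1/(2*d)) = (Q + d)/(2*d))
V(l, R) = 0 (V(l, R) = sqrt(3 - 1*3) = sqrt(3 - 3) = sqrt(0) = 0)
V(w(1, c(-3)), -14)**2 = 0**2 = 0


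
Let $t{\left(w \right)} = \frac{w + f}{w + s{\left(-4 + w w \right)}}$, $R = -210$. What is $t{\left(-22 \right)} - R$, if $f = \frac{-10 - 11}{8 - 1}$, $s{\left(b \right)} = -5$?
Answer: $\frac{5695}{27} \approx 210.93$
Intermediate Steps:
$f = -3$ ($f = - \frac{21}{7} = \left(-21\right) \frac{1}{7} = -3$)
$t{\left(w \right)} = \frac{-3 + w}{-5 + w}$ ($t{\left(w \right)} = \frac{w - 3}{w - 5} = \frac{-3 + w}{-5 + w}$)
$t{\left(-22 \right)} - R = \frac{-3 - 22}{-5 - 22} - -210 = \frac{1}{-27} \left(-25\right) + 210 = \left(- \frac{1}{27}\right) \left(-25\right) + 210 = \frac{25}{27} + 210 = \frac{5695}{27}$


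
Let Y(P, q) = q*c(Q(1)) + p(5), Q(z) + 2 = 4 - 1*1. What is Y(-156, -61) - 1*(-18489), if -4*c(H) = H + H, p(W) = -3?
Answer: 37033/2 ≈ 18517.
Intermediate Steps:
Q(z) = 1 (Q(z) = -2 + (4 - 1*1) = -2 + (4 - 1) = -2 + 3 = 1)
c(H) = -H/2 (c(H) = -(H + H)/4 = -H/2)
Y(P, q) = -3 - q/2 (Y(P, q) = q*(-½*1) - 3 = q*(-½) - 3 = -q/2 - 3 = -3 - q/2)
Y(-156, -61) - 1*(-18489) = (-3 - ½*(-61)) - 1*(-18489) = (-3 + 61/2) + 18489 = 55/2 + 18489 = 37033/2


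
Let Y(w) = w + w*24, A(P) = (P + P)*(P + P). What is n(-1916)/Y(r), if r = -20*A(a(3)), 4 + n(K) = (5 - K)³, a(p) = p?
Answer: -2362984319/6000 ≈ -3.9383e+5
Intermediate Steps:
A(P) = 4*P² (A(P) = (2*P)*(2*P) = 4*P²)
n(K) = -4 + (5 - K)³
r = -720 (r = -80*3² = -80*9 = -20*36 = -720)
Y(w) = 25*w (Y(w) = w + 24*w = 25*w)
n(-1916)/Y(r) = (-4 - (-5 - 1916)³)/((25*(-720))) = (-4 - 1*(-1921)³)/(-18000) = (-4 - 1*(-7088952961))*(-1/18000) = (-4 + 7088952961)*(-1/18000) = 7088952957*(-1/18000) = -2362984319/6000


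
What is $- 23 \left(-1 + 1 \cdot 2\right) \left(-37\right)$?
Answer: $851$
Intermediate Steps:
$- 23 \left(-1 + 1 \cdot 2\right) \left(-37\right) = - 23 \left(-1 + 2\right) \left(-37\right) = \left(-23\right) 1 \left(-37\right) = \left(-23\right) \left(-37\right) = 851$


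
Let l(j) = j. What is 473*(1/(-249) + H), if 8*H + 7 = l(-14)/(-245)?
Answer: -28752251/69720 ≈ -412.40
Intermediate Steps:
H = -243/280 (H = -7/8 + (-14/(-245))/8 = -7/8 + (-14*(-1/245))/8 = -7/8 + (⅛)*(2/35) = -7/8 + 1/140 = -243/280 ≈ -0.86786)
473*(1/(-249) + H) = 473*(1/(-249) - 243/280) = 473*(-1/249 - 243/280) = 473*(-60787/69720) = -28752251/69720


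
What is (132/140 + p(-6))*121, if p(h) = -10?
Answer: -38357/35 ≈ -1095.9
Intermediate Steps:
(132/140 + p(-6))*121 = (132/140 - 10)*121 = (132*(1/140) - 10)*121 = (33/35 - 10)*121 = -317/35*121 = -38357/35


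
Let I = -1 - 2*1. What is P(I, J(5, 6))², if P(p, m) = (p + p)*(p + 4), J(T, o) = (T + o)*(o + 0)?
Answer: 36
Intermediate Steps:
J(T, o) = o*(T + o) (J(T, o) = (T + o)*o = o*(T + o))
I = -3 (I = -1 - 2 = -3)
P(p, m) = 2*p*(4 + p) (P(p, m) = (2*p)*(4 + p) = 2*p*(4 + p))
P(I, J(5, 6))² = (2*(-3)*(4 - 3))² = (2*(-3)*1)² = (-6)² = 36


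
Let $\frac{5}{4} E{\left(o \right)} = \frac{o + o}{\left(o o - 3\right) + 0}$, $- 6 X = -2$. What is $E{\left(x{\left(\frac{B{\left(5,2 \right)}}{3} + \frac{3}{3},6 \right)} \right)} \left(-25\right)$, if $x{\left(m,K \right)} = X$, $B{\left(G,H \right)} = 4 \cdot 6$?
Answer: $\frac{60}{13} \approx 4.6154$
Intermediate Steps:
$B{\left(G,H \right)} = 24$
$X = \frac{1}{3}$ ($X = \left(- \frac{1}{6}\right) \left(-2\right) = \frac{1}{3} \approx 0.33333$)
$x{\left(m,K \right)} = \frac{1}{3}$
$E{\left(o \right)} = \frac{8 o}{5 \left(-3 + o^{2}\right)}$ ($E{\left(o \right)} = \frac{4 \frac{o + o}{\left(o o - 3\right) + 0}}{5} = \frac{4 \frac{2 o}{\left(o^{2} - 3\right) + 0}}{5} = \frac{4 \frac{2 o}{\left(-3 + o^{2}\right) + 0}}{5} = \frac{4 \frac{2 o}{-3 + o^{2}}}{5} = \frac{8 o}{5 \left(-3 + o^{2}\right)}$)
$E{\left(x{\left(\frac{B{\left(5,2 \right)}}{3} + \frac{3}{3},6 \right)} \right)} \left(-25\right) = \frac{8}{5} \cdot \frac{1}{3} \frac{1}{-3 + \left(\frac{1}{3}\right)^{2}} \left(-25\right) = \frac{8}{5} \cdot \frac{1}{3} \frac{1}{-3 + \frac{1}{9}} \left(-25\right) = \frac{8}{5} \cdot \frac{1}{3} \frac{1}{- \frac{26}{9}} \left(-25\right) = \frac{8}{5} \cdot \frac{1}{3} \left(- \frac{9}{26}\right) \left(-25\right) = \left(- \frac{12}{65}\right) \left(-25\right) = \frac{60}{13}$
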